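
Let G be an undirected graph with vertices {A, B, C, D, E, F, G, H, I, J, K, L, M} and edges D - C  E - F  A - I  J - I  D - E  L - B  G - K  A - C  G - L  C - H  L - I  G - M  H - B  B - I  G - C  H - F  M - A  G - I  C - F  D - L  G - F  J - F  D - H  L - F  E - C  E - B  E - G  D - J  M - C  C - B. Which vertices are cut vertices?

G

Removing G increases the component count from 1 to 2, so G is a cut vertex.
By contrast removing H leaves 1 component; it is not a cut vertex. No other vertex is a cut vertex either.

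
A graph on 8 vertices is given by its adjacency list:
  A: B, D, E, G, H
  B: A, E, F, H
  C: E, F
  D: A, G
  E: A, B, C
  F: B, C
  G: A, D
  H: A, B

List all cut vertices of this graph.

Removing A increases the component count from 1 to 2, so A is a cut vertex.
By contrast removing B leaves 1 component; it is not a cut vertex. No other vertex is a cut vertex either.

A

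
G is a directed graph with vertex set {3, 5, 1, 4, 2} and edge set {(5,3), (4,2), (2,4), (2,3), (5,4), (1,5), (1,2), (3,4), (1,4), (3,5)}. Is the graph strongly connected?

There is no directed path from 3 to 1, so the graph is not strongly connected.

No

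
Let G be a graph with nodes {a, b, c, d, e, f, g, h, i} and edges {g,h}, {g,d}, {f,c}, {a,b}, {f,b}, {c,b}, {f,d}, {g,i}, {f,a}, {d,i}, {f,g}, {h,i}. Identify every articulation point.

f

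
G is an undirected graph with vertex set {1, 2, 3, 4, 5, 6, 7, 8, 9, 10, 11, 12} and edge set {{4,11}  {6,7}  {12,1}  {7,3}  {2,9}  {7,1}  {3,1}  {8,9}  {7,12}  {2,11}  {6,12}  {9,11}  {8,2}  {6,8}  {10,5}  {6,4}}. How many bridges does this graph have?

1

The edges on the cycle 8-2-9-8 are not bridges since each lies on that cycle.
But removing 10—5 disconnects 10 from 5 — this is a bridge.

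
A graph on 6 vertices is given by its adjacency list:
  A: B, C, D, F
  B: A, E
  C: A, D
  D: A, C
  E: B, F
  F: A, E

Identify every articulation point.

A

Removing A increases the component count from 1 to 2, so A is a cut vertex.
By contrast removing E leaves 1 component; it is not a cut vertex. No other vertex is a cut vertex either.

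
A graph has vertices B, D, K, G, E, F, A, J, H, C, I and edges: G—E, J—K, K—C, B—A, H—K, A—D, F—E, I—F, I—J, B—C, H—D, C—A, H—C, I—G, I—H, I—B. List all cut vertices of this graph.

I

Removing I increases the component count from 1 to 2, so I is a cut vertex.
By contrast removing A leaves 1 component; it is not a cut vertex. No other vertex is a cut vertex either.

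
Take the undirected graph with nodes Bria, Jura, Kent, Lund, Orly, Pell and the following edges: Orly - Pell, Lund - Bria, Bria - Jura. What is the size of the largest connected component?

Kent is isolated — a component by itself.
Starting from Orly we can reach Orly, Pell. That is one component of size 2.
Starting from Bria we can reach Bria, Jura, Lund. That is one component of size 3.
The largest has 3 vertices.

3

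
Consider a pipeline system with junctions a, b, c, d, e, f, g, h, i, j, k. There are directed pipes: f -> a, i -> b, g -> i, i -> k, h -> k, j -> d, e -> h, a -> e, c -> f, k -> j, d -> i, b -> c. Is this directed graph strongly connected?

There is no directed path from i to g, so the graph is not strongly connected.

No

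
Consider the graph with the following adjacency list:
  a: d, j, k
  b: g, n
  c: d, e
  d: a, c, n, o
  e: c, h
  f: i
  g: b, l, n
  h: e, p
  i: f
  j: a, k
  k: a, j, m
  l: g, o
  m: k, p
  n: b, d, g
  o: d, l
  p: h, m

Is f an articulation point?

Deleting f leaves 2 components (was 2), so f is not a cut vertex.

No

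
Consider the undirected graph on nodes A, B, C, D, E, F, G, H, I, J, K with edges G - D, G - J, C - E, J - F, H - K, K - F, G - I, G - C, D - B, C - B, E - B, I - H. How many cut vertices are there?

Removing G increases the component count from 2 to 3, so G is a cut vertex.
By contrast removing J leaves 2 components; it is not a cut vertex. No other vertex is a cut vertex either.

1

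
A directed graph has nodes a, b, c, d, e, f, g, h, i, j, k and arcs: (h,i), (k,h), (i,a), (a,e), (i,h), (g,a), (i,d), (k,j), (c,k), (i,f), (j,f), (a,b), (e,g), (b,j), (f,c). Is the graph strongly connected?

There is no directed path from d to g, so the graph is not strongly connected.

No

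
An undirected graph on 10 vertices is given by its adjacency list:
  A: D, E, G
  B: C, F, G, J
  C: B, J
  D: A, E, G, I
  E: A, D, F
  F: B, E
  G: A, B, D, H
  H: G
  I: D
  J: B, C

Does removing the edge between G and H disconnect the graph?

Removing G-H leaves no path between G and H: the component count goes from 1 to 2. So it is a bridge.

Yes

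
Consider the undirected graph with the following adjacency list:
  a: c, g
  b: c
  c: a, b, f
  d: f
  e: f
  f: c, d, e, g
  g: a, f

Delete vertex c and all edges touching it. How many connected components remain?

With c gone, the remaining components are: {b}; {a, d, e, f, g}.
That is 2 components.

2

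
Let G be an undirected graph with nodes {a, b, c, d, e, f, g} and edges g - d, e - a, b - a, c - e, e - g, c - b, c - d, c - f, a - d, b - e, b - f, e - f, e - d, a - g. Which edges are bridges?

none

The edges on the cycle e-g-d-e are not bridges since each lies on that cycle.
Every edge lies on some cycle, so there are no bridges.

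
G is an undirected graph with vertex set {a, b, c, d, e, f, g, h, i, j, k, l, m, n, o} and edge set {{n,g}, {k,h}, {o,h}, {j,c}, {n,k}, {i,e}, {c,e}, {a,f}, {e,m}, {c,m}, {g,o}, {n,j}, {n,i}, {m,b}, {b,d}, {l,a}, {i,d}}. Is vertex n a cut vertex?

Deleting n raises the number of components from 2 to 3, so n is a cut vertex.

Yes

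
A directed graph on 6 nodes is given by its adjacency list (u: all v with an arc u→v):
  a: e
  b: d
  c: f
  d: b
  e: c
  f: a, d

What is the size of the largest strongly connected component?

4

{a, c, e, f} are all mutually reachable — one SCC of size 4.
{b, d} are all mutually reachable — one SCC of size 2.
The largest has 4 vertices.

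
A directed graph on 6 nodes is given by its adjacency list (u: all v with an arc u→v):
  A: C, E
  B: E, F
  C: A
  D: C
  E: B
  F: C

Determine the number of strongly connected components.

{A, B, C, E, F} are all mutually reachable — one SCC of size 5.
{D} is an SCC by itself.
That gives 2 strongly connected components.

2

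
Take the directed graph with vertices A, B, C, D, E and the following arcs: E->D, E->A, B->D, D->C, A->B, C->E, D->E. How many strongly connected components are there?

{A, B, C, D, E} are all mutually reachable — one SCC of size 5.
That gives 1 strongly connected component.

1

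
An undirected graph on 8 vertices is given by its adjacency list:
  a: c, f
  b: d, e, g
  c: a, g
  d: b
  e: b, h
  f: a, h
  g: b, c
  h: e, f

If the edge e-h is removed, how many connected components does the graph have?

e and h are still connected via e-b-g-c-a-f-h, so the component count stays at 1.

1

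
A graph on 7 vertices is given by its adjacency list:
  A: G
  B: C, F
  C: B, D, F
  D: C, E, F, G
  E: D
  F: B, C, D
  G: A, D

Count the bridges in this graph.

The edges on the cycle C-F-B-C are not bridges since each lies on that cycle.
But removing E-D disconnects E from D; removing G-D disconnects G from D; removing A-G disconnects A from G — these are bridges.
That makes 3 bridges.

3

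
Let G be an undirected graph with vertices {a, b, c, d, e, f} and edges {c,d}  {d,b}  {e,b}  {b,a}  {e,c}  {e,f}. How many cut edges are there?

The edges on the cycle e-c-d-b-e are not bridges since each lies on that cycle.
But removing b–a disconnects b from a; removing e–f disconnects e from f — these are bridges.
That makes 2 bridges.

2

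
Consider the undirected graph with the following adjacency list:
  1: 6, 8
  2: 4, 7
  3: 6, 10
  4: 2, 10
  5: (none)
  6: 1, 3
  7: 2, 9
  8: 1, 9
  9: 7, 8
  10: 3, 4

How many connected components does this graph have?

2

5 is isolated — a component by itself.
Starting from 1 we can reach 1, 2, 3, 4, 6, 7, 8, 9, 10. That is one component of size 9.
Total: 2 components.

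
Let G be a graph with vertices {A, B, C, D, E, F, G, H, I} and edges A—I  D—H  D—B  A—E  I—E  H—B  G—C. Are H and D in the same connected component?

Yes

From H we can reach B, D, H, which includes D.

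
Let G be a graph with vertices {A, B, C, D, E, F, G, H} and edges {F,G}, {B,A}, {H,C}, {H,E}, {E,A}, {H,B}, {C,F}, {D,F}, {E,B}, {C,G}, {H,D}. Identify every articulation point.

Removing H increases the component count from 1 to 2, so H is a cut vertex.
By contrast removing G leaves 1 component; it is not a cut vertex. No other vertex is a cut vertex either.

H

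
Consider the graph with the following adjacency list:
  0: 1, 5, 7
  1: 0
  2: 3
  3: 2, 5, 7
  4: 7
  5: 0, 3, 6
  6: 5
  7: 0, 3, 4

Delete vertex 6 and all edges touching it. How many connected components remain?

With 6 gone, the remaining components are: {0, 1, 2, 3, 4, 5, 7}.
That is 1 component.

1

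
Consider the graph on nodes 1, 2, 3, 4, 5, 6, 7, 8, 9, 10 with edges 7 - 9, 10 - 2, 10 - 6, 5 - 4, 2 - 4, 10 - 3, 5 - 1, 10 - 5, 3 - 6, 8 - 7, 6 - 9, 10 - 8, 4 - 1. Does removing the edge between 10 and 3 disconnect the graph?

No

After removing 10 - 3, the path 10-6-3 still connects them, so the edge is not a bridge.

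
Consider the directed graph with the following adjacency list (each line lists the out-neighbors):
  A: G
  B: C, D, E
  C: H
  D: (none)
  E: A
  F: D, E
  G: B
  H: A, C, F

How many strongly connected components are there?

{A, B, C, E, F, G, H} are all mutually reachable — one SCC of size 7.
{D} is an SCC by itself.
That gives 2 strongly connected components.

2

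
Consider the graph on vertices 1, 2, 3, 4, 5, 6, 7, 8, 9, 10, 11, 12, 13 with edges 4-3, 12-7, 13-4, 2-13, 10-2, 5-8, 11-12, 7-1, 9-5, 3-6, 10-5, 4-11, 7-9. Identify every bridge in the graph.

1-7, 3-4, 3-6, 5-8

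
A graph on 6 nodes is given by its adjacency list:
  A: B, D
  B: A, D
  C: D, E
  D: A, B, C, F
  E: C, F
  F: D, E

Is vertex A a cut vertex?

No

Deleting A leaves 1 component (was 1) (its neighbors B, D remain connected to each other), so A is not a cut vertex.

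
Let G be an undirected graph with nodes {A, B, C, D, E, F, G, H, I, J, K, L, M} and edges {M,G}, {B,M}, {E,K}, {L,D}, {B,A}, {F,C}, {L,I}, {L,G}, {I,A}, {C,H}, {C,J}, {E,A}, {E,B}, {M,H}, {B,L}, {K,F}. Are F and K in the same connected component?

Yes

From F we can reach A, B, C, D, E, F, G, H, I, J, K, L, M, which includes K.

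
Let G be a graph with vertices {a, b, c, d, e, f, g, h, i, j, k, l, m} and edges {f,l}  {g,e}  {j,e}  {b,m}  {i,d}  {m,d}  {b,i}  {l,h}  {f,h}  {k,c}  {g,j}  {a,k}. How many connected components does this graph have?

Starting from f we can reach f, h, l. That is one component of size 3.
Starting from a we can reach a, c, k. That is one component of size 3.
Starting from e we can reach e, g, j. That is one component of size 3.
Starting from b we can reach b, d, i, m. That is one component of size 4.
Total: 4 components.

4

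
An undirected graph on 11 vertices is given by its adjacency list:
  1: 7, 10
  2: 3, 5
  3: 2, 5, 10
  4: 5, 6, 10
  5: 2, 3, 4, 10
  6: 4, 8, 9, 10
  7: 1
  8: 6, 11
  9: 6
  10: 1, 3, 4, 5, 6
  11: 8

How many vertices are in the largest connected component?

11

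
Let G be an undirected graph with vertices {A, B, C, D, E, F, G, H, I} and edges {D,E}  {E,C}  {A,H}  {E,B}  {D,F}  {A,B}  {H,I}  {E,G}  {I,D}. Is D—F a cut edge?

Yes

Removing D—F leaves no path between D and F: the component count goes from 1 to 2. So it is a bridge.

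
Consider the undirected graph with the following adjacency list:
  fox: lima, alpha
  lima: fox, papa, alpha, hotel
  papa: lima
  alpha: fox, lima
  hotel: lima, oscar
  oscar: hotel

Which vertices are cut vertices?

Removing lima increases the component count from 1 to 3, so lima is a cut vertex.
Removing hotel increases the component count from 1 to 2, so hotel is a cut vertex.
By contrast removing papa leaves 1 component; it is not a cut vertex. No other vertex is a cut vertex either.

lima, hotel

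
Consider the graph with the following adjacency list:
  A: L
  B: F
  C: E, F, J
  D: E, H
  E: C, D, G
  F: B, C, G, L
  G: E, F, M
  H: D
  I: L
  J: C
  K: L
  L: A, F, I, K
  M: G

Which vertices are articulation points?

Removing C increases the component count from 1 to 2, so C is a cut vertex.
Removing D increases the component count from 1 to 2, so D is a cut vertex.
Removing E increases the component count from 1 to 2, so E is a cut vertex.
Likewise F, G, L are cut vertices.
By contrast removing B leaves 1 component; it is not a cut vertex. No other vertex is a cut vertex either.

C, D, E, F, G, L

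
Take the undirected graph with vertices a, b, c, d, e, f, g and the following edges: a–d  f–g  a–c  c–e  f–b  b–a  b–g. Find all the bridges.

The edges on the cycle f-b-g-f are not bridges since each lies on that cycle.
But removing c–e disconnects c from e; removing b–a disconnects b from a; removing d–a disconnects d from a; removing c–a disconnects c from a — these are bridges.

a-b, a-c, a-d, c-e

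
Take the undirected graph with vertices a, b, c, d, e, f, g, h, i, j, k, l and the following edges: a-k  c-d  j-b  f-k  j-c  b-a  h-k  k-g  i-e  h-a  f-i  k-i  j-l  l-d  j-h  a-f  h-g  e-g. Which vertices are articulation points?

j

Removing j increases the component count from 1 to 2, so j is a cut vertex.
By contrast removing h leaves 1 component; it is not a cut vertex. No other vertex is a cut vertex either.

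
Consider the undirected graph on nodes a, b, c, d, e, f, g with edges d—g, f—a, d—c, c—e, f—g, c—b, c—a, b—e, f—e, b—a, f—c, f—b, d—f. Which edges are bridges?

none

The edges on the cycle d-f-a-b-c-d are not bridges since each lies on that cycle.
Every edge lies on some cycle, so there are no bridges.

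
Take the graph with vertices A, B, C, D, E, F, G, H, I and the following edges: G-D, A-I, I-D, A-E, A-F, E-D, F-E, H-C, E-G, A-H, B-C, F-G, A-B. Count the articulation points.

1

Removing A increases the component count from 1 to 2, so A is a cut vertex.
By contrast removing I leaves 1 component; it is not a cut vertex. No other vertex is a cut vertex either.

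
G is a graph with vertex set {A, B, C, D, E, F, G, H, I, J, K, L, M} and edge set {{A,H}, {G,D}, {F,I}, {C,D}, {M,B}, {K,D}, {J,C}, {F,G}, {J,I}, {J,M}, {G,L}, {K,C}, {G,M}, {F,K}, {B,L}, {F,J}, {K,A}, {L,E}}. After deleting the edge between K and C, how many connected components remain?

1

K and C are still connected via K-D-C, so the component count stays at 1.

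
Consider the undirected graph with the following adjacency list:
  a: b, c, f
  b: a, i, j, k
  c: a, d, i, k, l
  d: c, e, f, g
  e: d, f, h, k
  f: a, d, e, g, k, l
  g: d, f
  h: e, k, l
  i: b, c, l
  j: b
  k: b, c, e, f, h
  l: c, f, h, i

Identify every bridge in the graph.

The edges on the cycle k-c-l-i-b-k are not bridges since each lies on that cycle.
But removing b-j disconnects b from j — this is a bridge.

b-j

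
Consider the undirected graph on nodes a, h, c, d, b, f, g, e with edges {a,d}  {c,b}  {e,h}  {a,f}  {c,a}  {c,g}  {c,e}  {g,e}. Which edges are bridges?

a-c, a-d, a-f, b-c, e-h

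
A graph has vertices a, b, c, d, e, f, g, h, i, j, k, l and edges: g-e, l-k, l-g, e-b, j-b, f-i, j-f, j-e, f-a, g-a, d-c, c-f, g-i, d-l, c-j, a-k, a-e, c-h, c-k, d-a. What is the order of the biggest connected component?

Starting from a we can reach a, b, c, d, e, f, g, h, i, j, k, l. That is one component of size 12.
The largest has 12 vertices.

12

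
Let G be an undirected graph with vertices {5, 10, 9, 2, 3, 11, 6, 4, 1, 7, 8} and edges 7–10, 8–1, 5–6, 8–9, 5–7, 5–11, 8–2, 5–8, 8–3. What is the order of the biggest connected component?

4 is isolated — a component by itself.
Starting from 1 we can reach 1, 2, 3, 5, 6, 7, 8, 9, 10, 11. That is one component of size 10.
The largest has 10 vertices.

10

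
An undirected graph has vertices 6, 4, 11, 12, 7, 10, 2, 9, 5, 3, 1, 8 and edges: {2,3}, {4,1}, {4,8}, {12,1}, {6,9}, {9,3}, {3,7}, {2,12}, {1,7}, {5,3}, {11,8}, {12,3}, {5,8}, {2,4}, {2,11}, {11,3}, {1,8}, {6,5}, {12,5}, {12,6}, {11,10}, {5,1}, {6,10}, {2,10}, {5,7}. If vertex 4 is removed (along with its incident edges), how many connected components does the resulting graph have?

With 4 gone, the remaining components are: {1, 2, 3, 5, 6, 7, 8, 9, 10, 11, 12}.
That is 1 component.

1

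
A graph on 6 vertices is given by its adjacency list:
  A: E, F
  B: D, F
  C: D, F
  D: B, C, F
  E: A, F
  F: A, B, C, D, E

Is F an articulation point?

Deleting F raises the number of components from 1 to 2, so F is a cut vertex.

Yes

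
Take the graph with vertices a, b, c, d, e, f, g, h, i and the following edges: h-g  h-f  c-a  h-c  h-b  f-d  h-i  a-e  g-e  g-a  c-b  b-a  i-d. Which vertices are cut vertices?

h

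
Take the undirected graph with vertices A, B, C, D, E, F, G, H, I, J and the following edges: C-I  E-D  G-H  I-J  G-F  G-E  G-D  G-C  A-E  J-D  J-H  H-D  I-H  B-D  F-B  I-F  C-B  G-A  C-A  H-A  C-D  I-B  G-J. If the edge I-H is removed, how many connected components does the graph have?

1

I and H are still connected via I-J-H, so the component count stays at 1.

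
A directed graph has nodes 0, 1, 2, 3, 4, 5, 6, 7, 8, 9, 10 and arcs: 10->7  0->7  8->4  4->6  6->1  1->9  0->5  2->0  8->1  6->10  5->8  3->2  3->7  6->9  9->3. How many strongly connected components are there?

3

{0, 1, 2, 3, 4, 5, 6, 8, 9} are all mutually reachable — one SCC of size 9.
{7} is an SCC by itself.
{10} is an SCC by itself.
That gives 3 strongly connected components.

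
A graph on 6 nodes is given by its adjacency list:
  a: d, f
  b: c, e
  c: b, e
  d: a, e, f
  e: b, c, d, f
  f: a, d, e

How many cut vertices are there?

1

Removing e increases the component count from 1 to 2, so e is a cut vertex.
By contrast removing f leaves 1 component; it is not a cut vertex. No other vertex is a cut vertex either.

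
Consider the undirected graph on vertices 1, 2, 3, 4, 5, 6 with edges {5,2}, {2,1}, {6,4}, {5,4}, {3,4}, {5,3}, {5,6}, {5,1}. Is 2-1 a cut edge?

After removing 2-1, the path 2-5-1 still connects them, so the edge is not a bridge.

No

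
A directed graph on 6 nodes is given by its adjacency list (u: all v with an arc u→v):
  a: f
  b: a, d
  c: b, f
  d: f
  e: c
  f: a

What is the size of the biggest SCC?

{a, f} are all mutually reachable — one SCC of size 2.
{c} is an SCC by itself.
{e} is an SCC by itself.
{b} is an SCC by itself.
{d} is an SCC by itself.
The largest has 2 vertices.

2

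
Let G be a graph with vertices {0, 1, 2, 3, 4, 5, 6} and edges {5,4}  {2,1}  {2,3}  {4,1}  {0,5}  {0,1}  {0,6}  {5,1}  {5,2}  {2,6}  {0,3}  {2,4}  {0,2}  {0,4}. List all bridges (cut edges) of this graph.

The edges on the cycle 0-5-2-0 are not bridges since each lies on that cycle.
Every edge lies on some cycle, so there are no bridges.

none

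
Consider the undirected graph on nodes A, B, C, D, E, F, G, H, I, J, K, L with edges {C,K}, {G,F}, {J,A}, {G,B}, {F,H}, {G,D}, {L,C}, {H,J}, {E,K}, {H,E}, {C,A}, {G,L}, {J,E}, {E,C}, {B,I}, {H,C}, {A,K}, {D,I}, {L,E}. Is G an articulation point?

Yes

Deleting G raises the number of components from 1 to 2, so G is a cut vertex.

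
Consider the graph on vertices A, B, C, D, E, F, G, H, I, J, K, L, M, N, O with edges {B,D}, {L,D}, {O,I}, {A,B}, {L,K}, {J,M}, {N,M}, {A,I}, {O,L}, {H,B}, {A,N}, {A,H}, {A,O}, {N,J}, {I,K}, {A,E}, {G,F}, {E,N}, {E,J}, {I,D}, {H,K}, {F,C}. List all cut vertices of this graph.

A, F

Removing A increases the component count from 2 to 3, so A is a cut vertex.
Removing F increases the component count from 2 to 3, so F is a cut vertex.
By contrast removing D leaves 2 components; it is not a cut vertex. No other vertex is a cut vertex either.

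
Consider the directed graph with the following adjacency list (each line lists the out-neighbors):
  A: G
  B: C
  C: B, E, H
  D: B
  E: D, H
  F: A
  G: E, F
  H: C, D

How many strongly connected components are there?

{B, C, D, E, H} are all mutually reachable — one SCC of size 5.
{A, F, G} are all mutually reachable — one SCC of size 3.
That gives 2 strongly connected components.

2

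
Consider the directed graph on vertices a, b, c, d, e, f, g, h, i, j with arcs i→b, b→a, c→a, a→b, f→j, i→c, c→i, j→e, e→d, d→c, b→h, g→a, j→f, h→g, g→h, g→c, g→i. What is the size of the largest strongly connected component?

6

{a, b, c, g, h, i} are all mutually reachable — one SCC of size 6.
{f, j} are all mutually reachable — one SCC of size 2.
{e} is an SCC by itself.
{d} is an SCC by itself.
The largest has 6 vertices.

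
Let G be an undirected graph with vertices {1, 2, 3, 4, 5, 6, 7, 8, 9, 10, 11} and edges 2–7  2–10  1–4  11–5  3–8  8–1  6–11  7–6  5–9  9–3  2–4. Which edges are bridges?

10-2

The edges on the cycle 2-7-6-11-5-9-3-8-1-4-2 are not bridges since each lies on that cycle.
But removing 2–10 disconnects 2 from 10 — this is a bridge.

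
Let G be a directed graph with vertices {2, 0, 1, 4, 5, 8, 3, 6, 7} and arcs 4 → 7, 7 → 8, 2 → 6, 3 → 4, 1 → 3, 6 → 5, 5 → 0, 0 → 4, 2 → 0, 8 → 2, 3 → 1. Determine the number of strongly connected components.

{0, 2, 4, 5, 6, 7, 8} are all mutually reachable — one SCC of size 7.
{1, 3} are all mutually reachable — one SCC of size 2.
That gives 2 strongly connected components.

2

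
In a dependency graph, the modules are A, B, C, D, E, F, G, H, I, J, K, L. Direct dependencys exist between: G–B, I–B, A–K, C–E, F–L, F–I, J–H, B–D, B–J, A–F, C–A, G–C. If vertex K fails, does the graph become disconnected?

Deleting K leaves 1 component (was 1), so K is not a cut vertex.

No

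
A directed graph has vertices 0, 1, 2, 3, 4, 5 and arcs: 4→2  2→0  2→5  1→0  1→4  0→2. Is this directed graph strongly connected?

There is no directed path from 0 to 1, so the graph is not strongly connected.

No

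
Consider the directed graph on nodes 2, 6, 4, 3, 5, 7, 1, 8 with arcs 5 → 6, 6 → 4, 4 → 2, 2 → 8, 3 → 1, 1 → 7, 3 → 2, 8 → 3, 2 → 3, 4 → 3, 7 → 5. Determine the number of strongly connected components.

{1, 2, 3, 4, 5, 6, 7, 8} are all mutually reachable — one SCC of size 8.
That gives 1 strongly connected component.

1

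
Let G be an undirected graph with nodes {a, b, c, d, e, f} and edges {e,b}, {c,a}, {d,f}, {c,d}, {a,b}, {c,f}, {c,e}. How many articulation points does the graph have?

1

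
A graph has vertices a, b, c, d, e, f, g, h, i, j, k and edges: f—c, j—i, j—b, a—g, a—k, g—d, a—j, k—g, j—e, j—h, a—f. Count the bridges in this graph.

The edges on the cycle a-k-g-a are not bridges since each lies on that cycle.
But removing b—j disconnects b from j; removing j—e disconnects j from e; removing a—f disconnects a from f; removing j—i disconnects j from i — these are bridges.
In total 8 edges are bridges.

8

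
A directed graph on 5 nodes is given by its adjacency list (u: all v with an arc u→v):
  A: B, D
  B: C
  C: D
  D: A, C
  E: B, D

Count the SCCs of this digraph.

2

{A, B, C, D} are all mutually reachable — one SCC of size 4.
{E} is an SCC by itself.
That gives 2 strongly connected components.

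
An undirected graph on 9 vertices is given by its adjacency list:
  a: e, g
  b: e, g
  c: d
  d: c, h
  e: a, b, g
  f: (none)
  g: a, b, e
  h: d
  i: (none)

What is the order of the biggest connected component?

4

i is isolated — a component by itself.
f is isolated — a component by itself.
Starting from c we can reach c, d, h. That is one component of size 3.
Starting from a we can reach a, b, e, g. That is one component of size 4.
The largest has 4 vertices.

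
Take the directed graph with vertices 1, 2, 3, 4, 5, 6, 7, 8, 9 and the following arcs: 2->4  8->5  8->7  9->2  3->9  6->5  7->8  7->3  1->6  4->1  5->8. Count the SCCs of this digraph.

{1, 2, 3, 4, 5, 6, 7, 8, 9} are all mutually reachable — one SCC of size 9.
That gives 1 strongly connected component.

1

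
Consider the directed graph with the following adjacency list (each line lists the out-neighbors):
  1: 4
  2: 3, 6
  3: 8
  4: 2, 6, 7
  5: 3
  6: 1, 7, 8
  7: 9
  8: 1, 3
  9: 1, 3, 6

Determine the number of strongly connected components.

{1, 2, 3, 4, 6, 7, 8, 9} are all mutually reachable — one SCC of size 8.
{5} is an SCC by itself.
That gives 2 strongly connected components.

2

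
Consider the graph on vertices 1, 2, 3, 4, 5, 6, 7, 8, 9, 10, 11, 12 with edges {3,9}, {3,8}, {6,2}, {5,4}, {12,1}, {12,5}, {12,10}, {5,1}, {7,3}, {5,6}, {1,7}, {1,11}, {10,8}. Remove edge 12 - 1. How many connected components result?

12 and 1 are still connected via 12-5-1, so the component count stays at 1.

1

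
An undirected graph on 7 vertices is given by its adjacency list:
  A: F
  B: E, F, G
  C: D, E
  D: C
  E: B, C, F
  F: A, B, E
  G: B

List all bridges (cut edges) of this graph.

The edges on the cycle F-B-E-F are not bridges since each lies on that cycle.
But removing B-G disconnects B from G; removing E-C disconnects E from C; removing C-D disconnects C from D; removing F-A disconnects F from A — these are bridges.

A-F, B-G, C-D, C-E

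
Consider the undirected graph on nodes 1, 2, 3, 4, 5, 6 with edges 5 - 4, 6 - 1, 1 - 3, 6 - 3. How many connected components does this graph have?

2 is isolated — a component by itself.
Starting from 4 we can reach 4, 5. That is one component of size 2.
Starting from 1 we can reach 1, 3, 6. That is one component of size 3.
Total: 3 components.

3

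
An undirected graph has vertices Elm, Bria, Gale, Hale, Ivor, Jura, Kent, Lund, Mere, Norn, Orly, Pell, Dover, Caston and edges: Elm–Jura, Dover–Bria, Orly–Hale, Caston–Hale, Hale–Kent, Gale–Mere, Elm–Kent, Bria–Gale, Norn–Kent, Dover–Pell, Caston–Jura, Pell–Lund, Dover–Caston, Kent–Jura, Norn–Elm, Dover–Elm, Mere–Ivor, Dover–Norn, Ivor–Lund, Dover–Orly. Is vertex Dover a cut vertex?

Deleting Dover raises the number of components from 1 to 2, so Dover is a cut vertex.

Yes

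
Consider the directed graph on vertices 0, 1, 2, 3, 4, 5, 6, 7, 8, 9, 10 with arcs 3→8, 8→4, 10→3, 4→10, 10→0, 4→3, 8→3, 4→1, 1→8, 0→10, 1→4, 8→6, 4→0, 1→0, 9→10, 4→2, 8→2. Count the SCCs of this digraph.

6

{0, 1, 3, 4, 8, 10} are all mutually reachable — one SCC of size 6.
{2} is an SCC by itself.
{7} is an SCC by itself.
{5} is an SCC by itself.
{9} is an SCC by itself.
(and 1 more singleton SCC)
That gives 6 strongly connected components.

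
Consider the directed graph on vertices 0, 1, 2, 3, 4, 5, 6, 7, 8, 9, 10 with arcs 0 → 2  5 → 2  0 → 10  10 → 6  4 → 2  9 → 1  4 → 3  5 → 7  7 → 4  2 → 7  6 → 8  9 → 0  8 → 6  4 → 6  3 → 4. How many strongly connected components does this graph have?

7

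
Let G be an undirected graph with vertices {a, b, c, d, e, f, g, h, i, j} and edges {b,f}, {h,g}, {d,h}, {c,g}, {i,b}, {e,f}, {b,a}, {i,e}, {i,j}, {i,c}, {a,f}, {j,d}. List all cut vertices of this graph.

Removing i increases the component count from 1 to 2, so i is a cut vertex.
By contrast removing d leaves 1 component; it is not a cut vertex. No other vertex is a cut vertex either.

i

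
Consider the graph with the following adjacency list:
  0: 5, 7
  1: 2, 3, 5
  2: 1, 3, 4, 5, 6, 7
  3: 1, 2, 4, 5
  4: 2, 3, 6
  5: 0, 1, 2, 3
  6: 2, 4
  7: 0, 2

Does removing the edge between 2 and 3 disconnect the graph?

After removing 2-3, the path 2-5-3 still connects them, so the edge is not a bridge.

No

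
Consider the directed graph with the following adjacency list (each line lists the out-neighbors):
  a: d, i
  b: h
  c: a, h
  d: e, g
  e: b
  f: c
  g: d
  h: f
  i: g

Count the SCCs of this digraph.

1

{a, b, c, d, e, f, g, h, i} are all mutually reachable — one SCC of size 9.
That gives 1 strongly connected component.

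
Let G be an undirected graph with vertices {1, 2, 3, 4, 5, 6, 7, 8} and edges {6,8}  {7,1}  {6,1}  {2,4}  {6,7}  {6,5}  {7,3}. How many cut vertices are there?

2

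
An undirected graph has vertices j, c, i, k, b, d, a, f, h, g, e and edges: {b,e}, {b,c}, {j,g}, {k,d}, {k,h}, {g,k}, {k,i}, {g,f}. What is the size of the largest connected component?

a is isolated — a component by itself.
Starting from b we can reach b, c, e. That is one component of size 3.
Starting from d we can reach d, f, g, h, i, j, k. That is one component of size 7.
The largest has 7 vertices.

7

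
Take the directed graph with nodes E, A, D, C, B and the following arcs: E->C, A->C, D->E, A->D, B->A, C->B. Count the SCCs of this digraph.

{A, B, C, D, E} are all mutually reachable — one SCC of size 5.
That gives 1 strongly connected component.

1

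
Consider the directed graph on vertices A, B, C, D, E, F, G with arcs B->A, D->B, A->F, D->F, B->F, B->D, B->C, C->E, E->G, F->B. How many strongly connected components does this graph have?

{A, B, D, F} are all mutually reachable — one SCC of size 4.
{C} is an SCC by itself.
{G} is an SCC by itself.
{E} is an SCC by itself.
That gives 4 strongly connected components.

4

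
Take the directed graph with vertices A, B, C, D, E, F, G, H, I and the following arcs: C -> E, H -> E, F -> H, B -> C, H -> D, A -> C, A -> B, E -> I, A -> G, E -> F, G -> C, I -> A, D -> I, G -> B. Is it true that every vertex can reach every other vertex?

From E we can reach every vertex (A, B, C, D, E, F, G, H, I), and every vertex can reach E (A, B, C, D, E, F, G, H, I). So the whole graph is one strongly connected component.

Yes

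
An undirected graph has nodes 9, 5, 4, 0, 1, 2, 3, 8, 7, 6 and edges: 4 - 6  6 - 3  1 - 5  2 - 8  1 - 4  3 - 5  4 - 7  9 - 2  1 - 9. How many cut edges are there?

4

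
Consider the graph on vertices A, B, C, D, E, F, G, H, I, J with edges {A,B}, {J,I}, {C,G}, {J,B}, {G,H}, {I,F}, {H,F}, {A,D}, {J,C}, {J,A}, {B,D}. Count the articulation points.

1

Removing J increases the component count from 2 to 3, so J is a cut vertex.
By contrast removing A leaves 2 components; it is not a cut vertex. No other vertex is a cut vertex either.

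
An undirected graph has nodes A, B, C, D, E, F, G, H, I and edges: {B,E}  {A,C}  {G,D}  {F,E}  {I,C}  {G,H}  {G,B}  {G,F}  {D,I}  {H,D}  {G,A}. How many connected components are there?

1

Starting from A we can reach A, B, C, D, E, F, G, H, I. That is one component of size 9.
Total: 1 component.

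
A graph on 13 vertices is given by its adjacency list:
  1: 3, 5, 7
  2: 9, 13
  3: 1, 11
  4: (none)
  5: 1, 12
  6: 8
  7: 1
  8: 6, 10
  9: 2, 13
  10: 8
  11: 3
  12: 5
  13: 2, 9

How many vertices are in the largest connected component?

4 is isolated — a component by itself.
Starting from 6 we can reach 6, 8, 10. That is one component of size 3.
Starting from 2 we can reach 2, 9, 13. That is one component of size 3.
Starting from 1 we can reach 1, 3, 5, 7, 11, 12. That is one component of size 6.
The largest has 6 vertices.

6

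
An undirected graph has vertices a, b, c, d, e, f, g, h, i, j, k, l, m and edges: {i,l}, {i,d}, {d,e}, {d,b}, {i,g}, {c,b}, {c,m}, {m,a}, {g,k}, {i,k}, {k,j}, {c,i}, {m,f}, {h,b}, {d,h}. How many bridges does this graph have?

6

The edges on the cycle d-h-b-d are not bridges since each lies on that cycle.
But removing m—a disconnects m from a; removing i—l disconnects i from l; removing m—c disconnects m from c; removing e—d disconnects e from d — these are bridges.
In total 6 edges are bridges.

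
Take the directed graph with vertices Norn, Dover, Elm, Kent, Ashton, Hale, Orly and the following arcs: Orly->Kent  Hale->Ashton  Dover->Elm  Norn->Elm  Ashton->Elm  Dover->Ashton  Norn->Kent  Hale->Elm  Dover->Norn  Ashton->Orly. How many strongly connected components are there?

{Dover} is an SCC by itself.
{Norn} is an SCC by itself.
{Ashton} is an SCC by itself.
{Kent} is an SCC by itself.
{Hale} is an SCC by itself.
(and 2 more singleton SCCs)
That gives 7 strongly connected components.

7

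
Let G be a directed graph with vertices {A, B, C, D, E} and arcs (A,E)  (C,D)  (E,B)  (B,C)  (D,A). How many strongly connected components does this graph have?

1

{A, B, C, D, E} are all mutually reachable — one SCC of size 5.
That gives 1 strongly connected component.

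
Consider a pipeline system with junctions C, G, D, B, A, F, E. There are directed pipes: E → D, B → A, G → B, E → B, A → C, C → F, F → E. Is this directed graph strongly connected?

No

There is no directed path from D to F, so the graph is not strongly connected.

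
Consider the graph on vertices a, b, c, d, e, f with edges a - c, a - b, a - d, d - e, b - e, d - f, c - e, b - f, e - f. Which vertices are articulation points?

none

Removing c, for instance, still leaves 1 component. No single vertex removal increases the component count — the graph has no articulation points.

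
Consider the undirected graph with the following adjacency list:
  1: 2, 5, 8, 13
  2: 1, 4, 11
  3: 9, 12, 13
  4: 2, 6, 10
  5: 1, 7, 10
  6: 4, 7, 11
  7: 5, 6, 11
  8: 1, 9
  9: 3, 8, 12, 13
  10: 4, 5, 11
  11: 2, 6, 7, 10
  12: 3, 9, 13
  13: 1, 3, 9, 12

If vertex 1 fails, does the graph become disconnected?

Yes

Deleting 1 raises the number of components from 1 to 2, so 1 is a cut vertex.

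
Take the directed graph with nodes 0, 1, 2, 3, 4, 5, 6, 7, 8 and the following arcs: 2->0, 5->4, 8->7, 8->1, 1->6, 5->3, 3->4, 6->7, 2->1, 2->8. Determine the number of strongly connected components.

{6} is an SCC by itself.
{0} is an SCC by itself.
{2} is an SCC by itself.
{5} is an SCC by itself.
{3} is an SCC by itself.
(and 4 more singleton SCCs)
That gives 9 strongly connected components.

9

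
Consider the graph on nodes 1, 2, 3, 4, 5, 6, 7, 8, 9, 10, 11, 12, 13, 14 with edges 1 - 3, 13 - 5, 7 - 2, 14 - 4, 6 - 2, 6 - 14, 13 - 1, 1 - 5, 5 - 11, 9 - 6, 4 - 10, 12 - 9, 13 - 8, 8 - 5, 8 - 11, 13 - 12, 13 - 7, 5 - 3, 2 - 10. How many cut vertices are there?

Removing 13 increases the component count from 1 to 2, so 13 is a cut vertex.
By contrast removing 11 leaves 1 component; it is not a cut vertex. No other vertex is a cut vertex either.

1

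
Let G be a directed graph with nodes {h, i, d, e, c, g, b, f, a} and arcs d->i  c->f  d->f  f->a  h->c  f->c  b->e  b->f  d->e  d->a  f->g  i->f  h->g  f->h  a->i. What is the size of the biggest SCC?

{a, c, f, h, i} are all mutually reachable — one SCC of size 5.
{g} is an SCC by itself.
{e} is an SCC by itself.
{d} is an SCC by itself.
{b} is an SCC by itself.
The largest has 5 vertices.

5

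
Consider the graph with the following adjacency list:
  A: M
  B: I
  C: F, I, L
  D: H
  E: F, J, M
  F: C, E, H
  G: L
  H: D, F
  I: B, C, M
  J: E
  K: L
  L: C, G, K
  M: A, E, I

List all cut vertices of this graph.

Removing C increases the component count from 1 to 2, so C is a cut vertex.
Removing E increases the component count from 1 to 2, so E is a cut vertex.
Removing F increases the component count from 1 to 2, so F is a cut vertex.
Likewise H, I, L, M are cut vertices.
By contrast removing A leaves 1 component; it is not a cut vertex. No other vertex is a cut vertex either.

C, E, F, H, I, L, M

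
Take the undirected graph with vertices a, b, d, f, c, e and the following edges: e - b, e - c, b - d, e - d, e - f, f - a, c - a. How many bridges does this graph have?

The edges on the cycle e-b-d-e are not bridges since each lies on that cycle.
Every edge lies on some cycle, so there are no bridges.

0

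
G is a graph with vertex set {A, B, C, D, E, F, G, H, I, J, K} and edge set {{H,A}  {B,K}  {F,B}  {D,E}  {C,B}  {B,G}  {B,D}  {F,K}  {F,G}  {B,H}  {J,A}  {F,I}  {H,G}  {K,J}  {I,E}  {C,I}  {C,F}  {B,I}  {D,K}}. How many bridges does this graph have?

The edges on the cycle B-D-K-J-A-H-B are not bridges since each lies on that cycle.
Every edge lies on some cycle, so there are no bridges.

0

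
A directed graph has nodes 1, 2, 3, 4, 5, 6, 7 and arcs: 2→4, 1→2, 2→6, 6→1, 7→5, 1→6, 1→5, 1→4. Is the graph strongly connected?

No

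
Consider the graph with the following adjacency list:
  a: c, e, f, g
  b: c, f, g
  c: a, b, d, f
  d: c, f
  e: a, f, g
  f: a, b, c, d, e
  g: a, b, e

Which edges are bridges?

none

The edges on the cycle a-f-c-a are not bridges since each lies on that cycle.
Every edge lies on some cycle, so there are no bridges.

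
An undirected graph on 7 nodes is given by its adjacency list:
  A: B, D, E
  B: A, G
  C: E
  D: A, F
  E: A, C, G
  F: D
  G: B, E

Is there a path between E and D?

From E we can reach A, B, C, D, E, F, G, which includes D.

Yes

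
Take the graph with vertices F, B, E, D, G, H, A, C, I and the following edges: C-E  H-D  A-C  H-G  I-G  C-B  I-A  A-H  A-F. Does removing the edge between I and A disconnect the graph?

No

After removing I-A, the path I-G-H-A still connects them, so the edge is not a bridge.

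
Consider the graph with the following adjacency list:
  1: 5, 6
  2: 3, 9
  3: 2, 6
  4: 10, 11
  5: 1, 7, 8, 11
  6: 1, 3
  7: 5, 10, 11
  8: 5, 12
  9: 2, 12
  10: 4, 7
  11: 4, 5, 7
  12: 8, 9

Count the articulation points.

Removing 5 increases the component count from 1 to 2, so 5 is a cut vertex.
By contrast removing 6 leaves 1 component; it is not a cut vertex. No other vertex is a cut vertex either.

1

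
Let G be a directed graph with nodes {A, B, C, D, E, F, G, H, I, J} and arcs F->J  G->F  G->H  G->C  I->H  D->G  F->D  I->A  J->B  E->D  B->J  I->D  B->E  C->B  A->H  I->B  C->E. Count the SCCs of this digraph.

{B, C, D, E, F, G, J} are all mutually reachable — one SCC of size 7.
{I} is an SCC by itself.
{A} is an SCC by itself.
{H} is an SCC by itself.
That gives 4 strongly connected components.

4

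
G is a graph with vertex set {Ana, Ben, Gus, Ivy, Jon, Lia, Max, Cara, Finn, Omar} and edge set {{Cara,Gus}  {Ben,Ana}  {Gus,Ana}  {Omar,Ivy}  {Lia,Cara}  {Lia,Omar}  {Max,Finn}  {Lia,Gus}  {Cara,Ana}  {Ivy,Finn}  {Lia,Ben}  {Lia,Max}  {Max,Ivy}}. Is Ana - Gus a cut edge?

No

After removing Ana - Gus, the path Ana-Cara-Gus still connects them, so the edge is not a bridge.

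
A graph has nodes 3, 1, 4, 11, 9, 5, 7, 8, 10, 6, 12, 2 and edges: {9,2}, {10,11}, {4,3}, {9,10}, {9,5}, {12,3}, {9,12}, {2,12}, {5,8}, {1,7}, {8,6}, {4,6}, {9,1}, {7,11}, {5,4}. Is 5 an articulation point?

No

Deleting 5 leaves 1 component (was 1) (its neighbors 4, 8, 9 remain connected to each other), so 5 is not a cut vertex.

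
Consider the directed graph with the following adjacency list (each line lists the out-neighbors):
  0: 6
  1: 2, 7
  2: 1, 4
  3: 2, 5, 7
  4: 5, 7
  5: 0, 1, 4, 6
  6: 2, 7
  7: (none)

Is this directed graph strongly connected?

No

There is no directed path from 2 to 3, so the graph is not strongly connected.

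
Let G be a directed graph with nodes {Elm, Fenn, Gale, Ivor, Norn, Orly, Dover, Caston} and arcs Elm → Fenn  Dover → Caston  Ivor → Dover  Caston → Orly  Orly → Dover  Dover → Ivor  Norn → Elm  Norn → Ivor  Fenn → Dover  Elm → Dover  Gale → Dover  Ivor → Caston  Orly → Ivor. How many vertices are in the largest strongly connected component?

4

{Ivor, Orly, Dover, Caston} are all mutually reachable — one SCC of size 4.
{Norn} is an SCC by itself.
{Fenn} is an SCC by itself.
{Elm} is an SCC by itself.
{Gale} is an SCC by itself.
The largest has 4 vertices.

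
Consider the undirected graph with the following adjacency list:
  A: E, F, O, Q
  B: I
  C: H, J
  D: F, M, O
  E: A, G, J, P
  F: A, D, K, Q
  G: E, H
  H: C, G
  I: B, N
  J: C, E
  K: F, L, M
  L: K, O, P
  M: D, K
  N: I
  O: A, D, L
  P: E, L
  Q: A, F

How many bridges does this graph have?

The edges on the cycle A-Q-F-A are not bridges since each lies on that cycle.
But removing N-I disconnects N from I; removing B-I disconnects B from I — these are bridges.
That makes 2 bridges.

2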